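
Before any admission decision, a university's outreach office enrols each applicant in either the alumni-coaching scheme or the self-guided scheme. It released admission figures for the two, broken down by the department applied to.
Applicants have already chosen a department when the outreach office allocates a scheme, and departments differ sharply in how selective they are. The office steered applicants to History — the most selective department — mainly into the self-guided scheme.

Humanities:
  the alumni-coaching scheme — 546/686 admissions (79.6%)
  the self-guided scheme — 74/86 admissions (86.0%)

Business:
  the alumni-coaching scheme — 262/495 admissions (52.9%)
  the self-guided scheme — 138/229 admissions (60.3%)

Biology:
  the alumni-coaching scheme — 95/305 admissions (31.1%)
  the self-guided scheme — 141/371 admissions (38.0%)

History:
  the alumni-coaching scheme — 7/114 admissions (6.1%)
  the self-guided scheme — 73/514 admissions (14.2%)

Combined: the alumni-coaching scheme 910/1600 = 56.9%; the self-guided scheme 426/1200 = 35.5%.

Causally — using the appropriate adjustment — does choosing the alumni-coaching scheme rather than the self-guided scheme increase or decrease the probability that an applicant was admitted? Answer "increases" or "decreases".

decreases

Within every department level the self-guided scheme has the higher rate, yet pooled the alumni-coaching scheme does — Simpson's reversal.
Department is set before the outreach scheme has any effect — it is not caused by the outreach scheme — and it independently drives the outcome. That makes it a confounder, so the causal comparison is within department levels.
Within each level — Humanities: 79.6% vs 86.0%; Business: 52.9% vs 60.3%; Biology: 31.1% vs 38.0%; History: 6.1% vs 14.2% — the self-guided scheme is higher every time.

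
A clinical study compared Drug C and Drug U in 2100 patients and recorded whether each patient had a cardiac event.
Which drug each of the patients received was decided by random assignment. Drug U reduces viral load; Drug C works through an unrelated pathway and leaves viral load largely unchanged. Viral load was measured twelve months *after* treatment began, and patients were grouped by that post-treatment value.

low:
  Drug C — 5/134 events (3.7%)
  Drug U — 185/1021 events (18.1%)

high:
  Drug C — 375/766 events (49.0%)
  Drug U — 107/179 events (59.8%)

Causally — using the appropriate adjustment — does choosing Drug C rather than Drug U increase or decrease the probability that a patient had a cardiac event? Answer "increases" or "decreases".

Viral load lies on the pathway drug → viral load → outcome, so adjusting for it blocks the indirect effect. For the total causal effect of drug, use the unadjusted pooled rates.
Pooled: Drug C 42.2% vs Drug U 24.3%; Drug U is lower overall.

increases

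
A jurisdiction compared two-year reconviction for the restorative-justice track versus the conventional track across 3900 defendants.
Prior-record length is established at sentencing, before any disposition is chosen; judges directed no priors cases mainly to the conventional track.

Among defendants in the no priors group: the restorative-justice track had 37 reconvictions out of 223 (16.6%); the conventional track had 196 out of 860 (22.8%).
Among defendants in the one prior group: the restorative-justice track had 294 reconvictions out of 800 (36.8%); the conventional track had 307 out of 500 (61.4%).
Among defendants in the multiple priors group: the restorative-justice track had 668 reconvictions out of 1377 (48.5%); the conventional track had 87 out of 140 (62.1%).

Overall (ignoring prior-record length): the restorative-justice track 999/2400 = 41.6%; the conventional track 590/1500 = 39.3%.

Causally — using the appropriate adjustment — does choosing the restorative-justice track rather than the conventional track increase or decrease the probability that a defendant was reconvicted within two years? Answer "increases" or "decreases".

decreases

The prior-record length-specific comparison favours the restorative-justice track throughout, but the pooled figures favour the conventional track. The question is whether to condition on prior-record length.
Prior-record length differs across dispositions for reasons unrelated to any effect of the disposition itself, and it separately predicts the outcome — a classic confounder. We must compare within prior-record length levels.
Within each level — no priors: 16.6% vs 22.8%; one prior: 36.8% vs 61.4%; multiple priors: 48.5% vs 62.1% — the restorative-justice track is lower every time.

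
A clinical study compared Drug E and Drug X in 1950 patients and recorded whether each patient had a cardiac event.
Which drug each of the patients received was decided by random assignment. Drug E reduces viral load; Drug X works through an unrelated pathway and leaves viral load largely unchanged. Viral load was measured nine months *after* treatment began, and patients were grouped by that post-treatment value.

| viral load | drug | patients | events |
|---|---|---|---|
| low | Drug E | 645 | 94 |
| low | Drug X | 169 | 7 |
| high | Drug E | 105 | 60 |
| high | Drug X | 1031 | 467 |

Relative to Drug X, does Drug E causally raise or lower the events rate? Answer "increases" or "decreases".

decreases

Drug X is lower inside every viral load stratum but Drug E is lower in aggregate. Whether to stratify depends on how viral load relates to the drug.
Viral load is downstream of the drug. One should not condition on a consequence of treatment, so the overall rates are the right comparison.
Pooled: Drug E 20.5% vs Drug X 39.5%; Drug E is lower overall.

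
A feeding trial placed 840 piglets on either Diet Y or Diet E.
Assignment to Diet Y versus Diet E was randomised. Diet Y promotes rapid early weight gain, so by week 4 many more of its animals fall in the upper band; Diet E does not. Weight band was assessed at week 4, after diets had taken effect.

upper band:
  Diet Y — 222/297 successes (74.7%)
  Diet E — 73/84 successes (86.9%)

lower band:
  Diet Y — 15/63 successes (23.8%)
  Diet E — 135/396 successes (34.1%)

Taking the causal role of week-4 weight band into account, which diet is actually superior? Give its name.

Diet Y

Diet E is higher inside every week-4 weight band stratum but Diet Y is higher in aggregate. Whether to stratify depends on how week-4 weight band relates to the diet.
The distribution of week-4 weight band is itself part of what the diet does — it is an intermediate outcome. Holding it fixed would remove that part of the effect; the total effect is the pooled difference.
Pooled: Diet Y 65.8% vs Diet E 43.3%; Diet Y is higher overall.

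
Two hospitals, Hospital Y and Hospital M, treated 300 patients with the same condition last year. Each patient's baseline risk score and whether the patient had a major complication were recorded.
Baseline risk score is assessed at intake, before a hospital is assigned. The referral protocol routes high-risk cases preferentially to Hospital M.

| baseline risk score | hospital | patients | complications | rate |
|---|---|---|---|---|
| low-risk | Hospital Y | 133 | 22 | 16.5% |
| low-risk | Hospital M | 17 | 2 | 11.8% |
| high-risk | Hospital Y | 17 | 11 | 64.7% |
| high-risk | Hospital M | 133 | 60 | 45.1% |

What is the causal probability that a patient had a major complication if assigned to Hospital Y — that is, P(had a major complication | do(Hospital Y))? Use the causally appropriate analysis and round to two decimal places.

0.41

Here baseline risk score is a common cause — it drives both which hospital a case falls under and the outcome. The crude comparison mixes populations; the stratum-specific rates are the causally relevant ones.
Standardising Hospital Y to the population baseline risk score mix: 0.500·22/133 + 0.500·11/17 = 0.406.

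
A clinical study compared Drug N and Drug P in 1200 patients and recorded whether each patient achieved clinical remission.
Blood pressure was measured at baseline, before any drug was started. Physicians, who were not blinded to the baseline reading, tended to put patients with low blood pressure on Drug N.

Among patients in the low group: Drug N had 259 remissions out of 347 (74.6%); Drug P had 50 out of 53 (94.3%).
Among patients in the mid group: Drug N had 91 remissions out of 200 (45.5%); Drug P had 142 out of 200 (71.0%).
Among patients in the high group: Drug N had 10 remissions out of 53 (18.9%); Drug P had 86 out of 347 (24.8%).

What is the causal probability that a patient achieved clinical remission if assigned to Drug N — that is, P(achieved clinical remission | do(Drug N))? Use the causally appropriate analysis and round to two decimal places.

0.46

The imbalance in blood pressure arose from how patients were allocated, not from anything the drug did; and blood pressure independently affects the outcome. The pooled gap is confounded — condition on blood pressure.
Standardising Drug N to the population blood pressure mix: 0.333·259/347 + 0.333·91/200 + 0.333·10/53 = 0.463.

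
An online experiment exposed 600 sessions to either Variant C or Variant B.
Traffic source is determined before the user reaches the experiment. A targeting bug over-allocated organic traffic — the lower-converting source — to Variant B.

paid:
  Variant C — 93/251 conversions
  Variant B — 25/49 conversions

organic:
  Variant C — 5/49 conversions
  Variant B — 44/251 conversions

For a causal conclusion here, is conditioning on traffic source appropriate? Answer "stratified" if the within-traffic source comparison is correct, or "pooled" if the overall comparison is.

Traffic source differs across variants for reasons unrelated to any effect of the variant itself, and it separately predicts the outcome — a classic confounder. We must compare within traffic source levels.
Within each level — paid: 37.1% vs 51.0%; organic: 10.2% vs 17.5% — Variant B is higher every time.

stratified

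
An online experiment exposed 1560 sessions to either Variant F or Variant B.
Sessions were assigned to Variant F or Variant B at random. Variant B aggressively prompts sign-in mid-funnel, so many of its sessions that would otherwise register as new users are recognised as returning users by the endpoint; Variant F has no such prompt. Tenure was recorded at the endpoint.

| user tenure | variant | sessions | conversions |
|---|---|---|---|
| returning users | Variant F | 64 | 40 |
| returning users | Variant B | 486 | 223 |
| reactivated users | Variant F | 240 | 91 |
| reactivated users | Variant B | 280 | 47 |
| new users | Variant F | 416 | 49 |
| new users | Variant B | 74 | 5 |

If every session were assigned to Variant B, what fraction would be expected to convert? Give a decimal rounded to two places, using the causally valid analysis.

0.33

The stratified and pooled comparisons disagree (Variant F wins within each user tenure; Variant B wins overall), so the answer turns on the causal role of user tenure.
The distribution of user tenure is itself part of what the variant does — it is an intermediate outcome. Holding it fixed would remove that part of the effect; the total effect is the pooled difference.
So P(outcome | do(Variant B)) is just the pooled rate for Variant B: 275/840 = 0.327.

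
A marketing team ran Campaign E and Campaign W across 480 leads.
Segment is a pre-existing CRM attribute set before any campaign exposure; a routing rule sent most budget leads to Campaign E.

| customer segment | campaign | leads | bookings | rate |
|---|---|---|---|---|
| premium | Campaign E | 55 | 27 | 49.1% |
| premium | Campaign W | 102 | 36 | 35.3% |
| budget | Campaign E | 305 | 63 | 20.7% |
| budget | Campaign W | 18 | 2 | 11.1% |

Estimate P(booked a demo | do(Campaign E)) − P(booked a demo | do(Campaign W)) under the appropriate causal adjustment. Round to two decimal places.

Campaign E is higher inside every customer segment stratum but Campaign W is higher in aggregate. Whether to stratify depends on how customer segment relates to the campaign.
The imbalance in customer segment arose from how leads were allocated, not from anything the campaign did; and customer segment independently affects the outcome. The pooled gap is confounded — condition on customer segment.
Adjusting over the population distribution of customer segment: 0.327·(0.491−0.353) + 0.673·(0.207−0.111) = +0.109.

+0.11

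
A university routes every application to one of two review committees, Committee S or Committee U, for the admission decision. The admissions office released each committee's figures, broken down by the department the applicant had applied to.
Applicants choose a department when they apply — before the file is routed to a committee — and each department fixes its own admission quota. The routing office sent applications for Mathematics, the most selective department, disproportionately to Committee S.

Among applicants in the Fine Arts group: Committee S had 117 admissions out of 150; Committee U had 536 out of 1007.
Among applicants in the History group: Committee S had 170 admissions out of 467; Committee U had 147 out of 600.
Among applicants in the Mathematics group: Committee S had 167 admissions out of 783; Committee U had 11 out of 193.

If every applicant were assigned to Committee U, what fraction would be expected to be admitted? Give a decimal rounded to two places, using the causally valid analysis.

Department is set before the review committee has any effect — it is not caused by the review committee — and it independently drives the outcome. That makes it a confounder, so the causal comparison is within department levels.
Standardising Committee U to the population department mix: 0.362·536/1007 + 0.333·147/600 + 0.305·11/193 = 0.292.

0.29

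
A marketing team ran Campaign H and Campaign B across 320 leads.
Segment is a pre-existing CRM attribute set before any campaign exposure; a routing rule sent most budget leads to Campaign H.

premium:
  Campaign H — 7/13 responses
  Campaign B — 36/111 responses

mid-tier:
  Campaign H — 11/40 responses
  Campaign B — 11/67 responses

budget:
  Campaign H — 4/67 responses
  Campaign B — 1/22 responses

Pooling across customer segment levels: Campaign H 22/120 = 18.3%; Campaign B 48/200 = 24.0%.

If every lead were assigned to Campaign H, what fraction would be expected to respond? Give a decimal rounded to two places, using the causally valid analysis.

0.32

Nothing the campaign does changes customer segment; the imbalance is an allocation artefact. With customer segment also predicting the outcome, the pooled figure is confounded, and the within-stratum comparison is the causal one.
Standardising Campaign H to the population customer segment mix: 0.388·7/13 + 0.334·11/40 + 0.278·4/67 = 0.317.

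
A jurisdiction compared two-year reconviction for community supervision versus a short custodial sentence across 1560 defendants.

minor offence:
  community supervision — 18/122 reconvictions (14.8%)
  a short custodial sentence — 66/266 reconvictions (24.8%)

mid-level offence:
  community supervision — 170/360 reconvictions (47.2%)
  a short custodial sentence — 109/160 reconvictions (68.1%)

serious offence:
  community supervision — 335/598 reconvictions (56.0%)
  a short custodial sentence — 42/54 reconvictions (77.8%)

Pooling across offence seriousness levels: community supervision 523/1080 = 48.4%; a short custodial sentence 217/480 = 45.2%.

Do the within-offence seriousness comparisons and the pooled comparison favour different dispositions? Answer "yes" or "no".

yes

Within each offence seriousness level (minor offence 14.8% vs 24.8%; mid-level offence 47.2% vs 68.1%; serious offence 56.0% vs 77.8%), community supervision has the lower rate every time. Pooled: 48.4% vs 45.2% — a short custodial sentence has the lower rate overall. The two comparisons disagree.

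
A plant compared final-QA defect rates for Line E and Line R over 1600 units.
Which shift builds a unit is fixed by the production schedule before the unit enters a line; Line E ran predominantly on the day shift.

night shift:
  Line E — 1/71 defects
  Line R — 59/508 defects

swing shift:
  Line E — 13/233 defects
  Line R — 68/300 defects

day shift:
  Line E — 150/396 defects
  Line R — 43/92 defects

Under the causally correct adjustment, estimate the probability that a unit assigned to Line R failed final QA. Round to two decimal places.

0.26

The stratified and pooled comparisons disagree (Line E wins within each shift; Line R wins overall), so the answer turns on the causal role of shift.
Shift satisfies the back-door criterion: it is not a descendant of the line, and it blocks the spurious path from line to outcome. Adjusting for it (i.e., using the within-shift rates) gives the causal effect.
Standardising Line R to the population shift mix: 0.362·59/508 + 0.333·68/300 + 0.305·43/92 = 0.260.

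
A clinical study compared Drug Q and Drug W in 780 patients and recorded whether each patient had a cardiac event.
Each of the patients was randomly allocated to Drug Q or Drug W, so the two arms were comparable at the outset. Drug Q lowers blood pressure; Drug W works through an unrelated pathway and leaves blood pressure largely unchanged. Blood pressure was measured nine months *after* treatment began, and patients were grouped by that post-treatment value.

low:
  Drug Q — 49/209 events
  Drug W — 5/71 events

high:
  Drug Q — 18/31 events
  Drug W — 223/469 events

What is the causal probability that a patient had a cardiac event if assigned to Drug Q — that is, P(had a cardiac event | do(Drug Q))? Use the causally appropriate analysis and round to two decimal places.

0.28

Blood pressure here is a post-treatment variable shaped by the drug; conditioning on it would introduce bias rather than remove it. The overall comparison is the causal one.
So P(outcome | do(Drug Q)) is just the pooled rate for Drug Q: 67/240 = 0.279.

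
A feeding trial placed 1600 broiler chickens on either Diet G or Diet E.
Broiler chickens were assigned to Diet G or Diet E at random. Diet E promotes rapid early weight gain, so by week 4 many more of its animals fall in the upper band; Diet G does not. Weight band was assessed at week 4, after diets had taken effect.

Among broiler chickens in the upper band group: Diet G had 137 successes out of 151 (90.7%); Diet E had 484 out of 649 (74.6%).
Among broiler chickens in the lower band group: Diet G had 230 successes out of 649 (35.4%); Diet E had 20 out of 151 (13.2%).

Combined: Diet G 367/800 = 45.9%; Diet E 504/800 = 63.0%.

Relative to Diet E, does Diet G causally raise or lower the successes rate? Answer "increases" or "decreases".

Week-4 weight band is downstream of the diet. One should not condition on a consequence of treatment, so the overall rates are the right comparison.
Pooled: Diet G 45.9% vs Diet E 63.0%; Diet E is higher overall.

decreases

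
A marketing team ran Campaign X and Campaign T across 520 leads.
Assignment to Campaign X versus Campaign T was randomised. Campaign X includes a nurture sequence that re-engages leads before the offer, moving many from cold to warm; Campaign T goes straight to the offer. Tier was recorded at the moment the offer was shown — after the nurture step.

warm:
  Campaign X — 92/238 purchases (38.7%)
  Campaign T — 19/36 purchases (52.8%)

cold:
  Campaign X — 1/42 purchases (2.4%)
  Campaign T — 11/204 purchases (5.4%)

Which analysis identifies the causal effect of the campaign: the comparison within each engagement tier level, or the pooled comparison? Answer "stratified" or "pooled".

The distribution of engagement tier is itself part of what the campaign does — it is an intermediate outcome. Holding it fixed would remove that part of the effect; the total effect is the pooled difference.
Pooled: Campaign X 33.2% vs Campaign T 12.5%; Campaign X is higher overall.

pooled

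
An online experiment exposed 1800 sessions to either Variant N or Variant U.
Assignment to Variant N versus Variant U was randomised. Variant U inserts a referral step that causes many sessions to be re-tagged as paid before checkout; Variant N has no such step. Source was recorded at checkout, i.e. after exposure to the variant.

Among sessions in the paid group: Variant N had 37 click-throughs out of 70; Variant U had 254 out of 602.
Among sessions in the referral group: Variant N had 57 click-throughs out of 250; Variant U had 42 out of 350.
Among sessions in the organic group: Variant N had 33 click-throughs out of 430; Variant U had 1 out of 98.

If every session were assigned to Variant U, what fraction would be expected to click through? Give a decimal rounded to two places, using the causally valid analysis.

0.28

The traffic source-specific comparison favours Variant N throughout, but the pooled figures favour Variant U. The question is whether to condition on traffic source.
The distribution of traffic source is itself part of what the variant does — it is an intermediate outcome. Holding it fixed would remove that part of the effect; the total effect is the pooled difference.
So P(outcome | do(Variant U)) is just the pooled rate for Variant U: 297/1050 = 0.283.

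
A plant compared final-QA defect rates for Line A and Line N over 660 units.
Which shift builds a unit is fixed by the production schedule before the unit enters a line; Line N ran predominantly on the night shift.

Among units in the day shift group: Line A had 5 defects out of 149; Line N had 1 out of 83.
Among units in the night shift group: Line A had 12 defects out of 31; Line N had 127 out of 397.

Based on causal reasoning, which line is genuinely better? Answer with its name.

Nothing the line does changes shift; the imbalance is an allocation artefact. With shift also predicting the outcome, the pooled figure is confounded, and the within-stratum comparison is the causal one.
Within each level — day shift: 3.4% vs 1.2%; night shift: 38.7% vs 32.0% — Line N is lower every time.

Line N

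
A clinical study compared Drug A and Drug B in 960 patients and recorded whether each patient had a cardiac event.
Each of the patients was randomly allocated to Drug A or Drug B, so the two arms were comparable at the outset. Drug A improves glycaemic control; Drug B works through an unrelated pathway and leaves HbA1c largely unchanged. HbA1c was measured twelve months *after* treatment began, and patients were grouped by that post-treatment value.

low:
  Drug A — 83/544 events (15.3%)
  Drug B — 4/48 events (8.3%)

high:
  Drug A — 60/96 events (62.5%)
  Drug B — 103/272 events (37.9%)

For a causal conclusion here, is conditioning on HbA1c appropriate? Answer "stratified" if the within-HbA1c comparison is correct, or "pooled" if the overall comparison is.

The HbA1c-specific comparison favours Drug B throughout, but the pooled figures favour Drug A. The question is whether to condition on HbA1c.
HbA1c here is a post-treatment variable shaped by the drug; conditioning on it would introduce bias rather than remove it. The overall comparison is the causal one.
Pooled: Drug A 22.3% vs Drug B 33.4%; Drug A is lower overall.

pooled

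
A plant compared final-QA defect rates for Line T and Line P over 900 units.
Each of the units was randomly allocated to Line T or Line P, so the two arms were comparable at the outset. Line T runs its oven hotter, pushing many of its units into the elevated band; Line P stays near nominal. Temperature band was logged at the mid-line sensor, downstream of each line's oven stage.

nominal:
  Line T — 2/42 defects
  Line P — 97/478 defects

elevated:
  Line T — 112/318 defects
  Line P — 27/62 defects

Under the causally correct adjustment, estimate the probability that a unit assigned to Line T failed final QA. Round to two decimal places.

In-process temperature band is recorded after the line and is itself shifted by it — it sits on the causal path from line to outcome. Conditioning on a mediator would strip out part of the effect we want; the pooled comparison gives the total causal effect.
So P(outcome | do(Line T)) is just the pooled rate for Line T: 114/360 = 0.317.

0.32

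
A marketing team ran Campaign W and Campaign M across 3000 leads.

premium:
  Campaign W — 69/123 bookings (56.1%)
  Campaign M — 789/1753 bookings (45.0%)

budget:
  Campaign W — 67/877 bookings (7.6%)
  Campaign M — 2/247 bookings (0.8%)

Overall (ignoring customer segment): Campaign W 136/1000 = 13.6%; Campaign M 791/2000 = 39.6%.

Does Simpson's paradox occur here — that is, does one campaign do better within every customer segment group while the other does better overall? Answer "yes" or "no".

yes

Within each customer segment level (premium 56.1% vs 45.0%; budget 7.6% vs 0.8%), Campaign W has the higher rate every time. Pooled: 13.6% vs 39.6% — Campaign M has the higher rate overall. The two comparisons disagree.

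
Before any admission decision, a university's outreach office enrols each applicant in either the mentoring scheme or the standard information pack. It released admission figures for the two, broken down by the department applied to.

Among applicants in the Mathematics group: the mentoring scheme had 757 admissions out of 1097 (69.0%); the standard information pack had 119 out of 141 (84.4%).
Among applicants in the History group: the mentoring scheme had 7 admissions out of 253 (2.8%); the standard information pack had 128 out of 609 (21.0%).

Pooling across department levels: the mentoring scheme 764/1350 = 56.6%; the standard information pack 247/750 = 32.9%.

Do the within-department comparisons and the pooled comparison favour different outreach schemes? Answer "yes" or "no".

Within each department level (Mathematics 69.0% vs 84.4%; History 2.8% vs 21.0%), the standard information pack has the higher rate every time. Pooled: 56.6% vs 32.9% — the mentoring scheme has the higher rate overall. The two comparisons disagree.

yes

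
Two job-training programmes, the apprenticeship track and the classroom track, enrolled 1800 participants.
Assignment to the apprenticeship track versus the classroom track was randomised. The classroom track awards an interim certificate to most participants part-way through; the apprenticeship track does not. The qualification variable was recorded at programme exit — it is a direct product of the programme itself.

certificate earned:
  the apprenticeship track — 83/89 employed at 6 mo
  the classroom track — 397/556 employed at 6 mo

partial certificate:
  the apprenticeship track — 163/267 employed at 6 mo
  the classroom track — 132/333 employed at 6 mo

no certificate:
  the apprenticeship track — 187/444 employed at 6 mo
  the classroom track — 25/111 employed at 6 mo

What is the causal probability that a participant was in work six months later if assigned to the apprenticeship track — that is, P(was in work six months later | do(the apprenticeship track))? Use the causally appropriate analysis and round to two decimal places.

0.54

Qualification attained during the programme here is a post-treatment variable shaped by the programme; conditioning on it would introduce bias rather than remove it. The overall comparison is the causal one.
So P(outcome | do(the apprenticeship track)) is just the pooled rate for the apprenticeship track: 433/800 = 0.541.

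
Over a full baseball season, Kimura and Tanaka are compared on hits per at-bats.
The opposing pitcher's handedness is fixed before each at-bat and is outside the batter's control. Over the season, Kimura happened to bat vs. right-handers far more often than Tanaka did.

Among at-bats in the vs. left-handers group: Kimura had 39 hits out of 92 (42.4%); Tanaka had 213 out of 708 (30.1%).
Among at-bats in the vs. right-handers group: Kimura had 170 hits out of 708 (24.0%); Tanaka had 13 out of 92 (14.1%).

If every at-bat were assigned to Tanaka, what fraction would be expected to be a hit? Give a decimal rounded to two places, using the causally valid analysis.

0.22

The pitcher handedness-specific comparison favours Kimura throughout, but the pooled figures favour Tanaka. The question is whether to condition on pitcher handedness.
Since pitcher handedness is a pre-existing factor (not a product of the player) and it affects the outcome on its own, it is a confounder. The stratified rates, not the pooled rate, identify the causal effect.
Standardising Tanaka to the population pitcher handedness mix: 0.500·213/708 + 0.500·13/92 = 0.221.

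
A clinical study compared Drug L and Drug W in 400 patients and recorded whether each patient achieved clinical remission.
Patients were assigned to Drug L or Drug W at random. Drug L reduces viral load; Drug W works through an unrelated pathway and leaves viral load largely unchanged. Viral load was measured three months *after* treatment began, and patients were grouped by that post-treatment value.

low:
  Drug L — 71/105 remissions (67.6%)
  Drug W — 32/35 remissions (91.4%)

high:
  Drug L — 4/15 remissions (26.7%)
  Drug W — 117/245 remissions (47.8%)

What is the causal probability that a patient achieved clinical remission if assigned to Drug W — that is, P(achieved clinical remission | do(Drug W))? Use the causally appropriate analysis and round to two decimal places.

0.53

Stratifying would compare drugs among patients the drugs themselves sorted into viral load groups — a form of selection on an intermediate. The unconditioned pooled rates give the total causal effect.
So P(outcome | do(Drug W)) is just the pooled rate for Drug W: 149/280 = 0.532.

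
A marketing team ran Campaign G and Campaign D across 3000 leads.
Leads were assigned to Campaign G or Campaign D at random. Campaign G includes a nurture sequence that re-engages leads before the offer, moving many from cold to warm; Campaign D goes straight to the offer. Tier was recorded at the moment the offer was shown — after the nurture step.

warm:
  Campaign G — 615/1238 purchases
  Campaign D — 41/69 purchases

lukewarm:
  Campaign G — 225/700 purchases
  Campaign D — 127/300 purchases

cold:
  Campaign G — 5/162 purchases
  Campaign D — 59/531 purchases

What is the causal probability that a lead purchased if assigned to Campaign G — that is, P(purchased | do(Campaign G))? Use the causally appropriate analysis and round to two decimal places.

0.40

Campaign D is higher inside every engagement tier stratum but Campaign G is higher in aggregate. Whether to stratify depends on how engagement tier relates to the campaign.
Engagement tier lies on the pathway campaign → engagement tier → outcome, so adjusting for it blocks the indirect effect. For the total causal effect of campaign, use the unadjusted pooled rates.
So P(outcome | do(Campaign G)) is just the pooled rate for Campaign G: 845/2100 = 0.402.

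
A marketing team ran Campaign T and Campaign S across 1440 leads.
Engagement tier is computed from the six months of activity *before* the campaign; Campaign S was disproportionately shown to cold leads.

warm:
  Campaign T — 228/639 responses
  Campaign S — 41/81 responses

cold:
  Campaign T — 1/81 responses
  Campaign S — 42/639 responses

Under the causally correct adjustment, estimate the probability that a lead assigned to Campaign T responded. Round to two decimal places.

Within every engagement tier level Campaign S has the higher rate, yet pooled Campaign T does — Simpson's reversal.
Engagement tier is set before the campaign has any effect — it is not caused by the campaign — and it independently drives the outcome. That makes it a confounder, so the causal comparison is within engagement tier levels.
Standardising Campaign T to the population engagement tier mix: 0.500·228/639 + 0.500·1/81 = 0.185.

0.18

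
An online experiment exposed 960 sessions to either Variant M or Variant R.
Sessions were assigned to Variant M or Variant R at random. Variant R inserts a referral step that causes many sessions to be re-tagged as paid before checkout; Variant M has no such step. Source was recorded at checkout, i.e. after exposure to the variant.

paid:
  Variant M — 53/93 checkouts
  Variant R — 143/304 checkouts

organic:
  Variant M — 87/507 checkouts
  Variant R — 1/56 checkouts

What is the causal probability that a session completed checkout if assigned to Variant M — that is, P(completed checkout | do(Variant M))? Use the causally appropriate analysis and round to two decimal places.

Traffic source is downstream of the variant. One should not condition on a consequence of treatment, so the overall rates are the right comparison.
So P(outcome | do(Variant M)) is just the pooled rate for Variant M: 140/600 = 0.233.

0.23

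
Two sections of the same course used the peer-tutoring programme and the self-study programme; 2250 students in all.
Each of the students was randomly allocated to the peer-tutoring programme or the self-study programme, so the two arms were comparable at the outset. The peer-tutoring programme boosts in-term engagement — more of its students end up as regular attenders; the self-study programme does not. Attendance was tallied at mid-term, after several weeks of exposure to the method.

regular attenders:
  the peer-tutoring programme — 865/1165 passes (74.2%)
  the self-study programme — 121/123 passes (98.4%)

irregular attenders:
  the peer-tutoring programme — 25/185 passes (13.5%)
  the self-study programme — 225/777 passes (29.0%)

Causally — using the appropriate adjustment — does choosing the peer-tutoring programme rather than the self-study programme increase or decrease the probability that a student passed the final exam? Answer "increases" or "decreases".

Within every mid-term attendance level the self-study programme has the higher rate, yet pooled the peer-tutoring programme does — Simpson's reversal.
Because the teaching method influences mid-term attendance, mid-term attendance is a post-treatment mediator, not a confounder. Stratifying on it would bias the estimate; the causal effect is the crude pooled difference.
Pooled: the peer-tutoring programme 65.9% vs the self-study programme 38.4%; the peer-tutoring programme is higher overall.

increases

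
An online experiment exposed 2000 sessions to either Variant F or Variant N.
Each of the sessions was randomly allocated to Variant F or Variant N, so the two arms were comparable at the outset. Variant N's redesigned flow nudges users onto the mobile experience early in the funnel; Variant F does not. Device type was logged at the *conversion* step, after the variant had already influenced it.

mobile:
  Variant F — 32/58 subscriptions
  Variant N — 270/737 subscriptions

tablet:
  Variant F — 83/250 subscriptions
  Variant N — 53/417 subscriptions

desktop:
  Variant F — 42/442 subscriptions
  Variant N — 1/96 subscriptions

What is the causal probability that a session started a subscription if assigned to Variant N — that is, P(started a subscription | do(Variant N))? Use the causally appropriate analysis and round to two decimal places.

0.26

Within every device type level Variant F has the higher rate, yet pooled Variant N does — Simpson's reversal.
Because the variant influences device type, device type is a post-treatment mediator, not a confounder. Stratifying on it would bias the estimate; the causal effect is the crude pooled difference.
So P(outcome | do(Variant N)) is just the pooled rate for Variant N: 324/1250 = 0.259.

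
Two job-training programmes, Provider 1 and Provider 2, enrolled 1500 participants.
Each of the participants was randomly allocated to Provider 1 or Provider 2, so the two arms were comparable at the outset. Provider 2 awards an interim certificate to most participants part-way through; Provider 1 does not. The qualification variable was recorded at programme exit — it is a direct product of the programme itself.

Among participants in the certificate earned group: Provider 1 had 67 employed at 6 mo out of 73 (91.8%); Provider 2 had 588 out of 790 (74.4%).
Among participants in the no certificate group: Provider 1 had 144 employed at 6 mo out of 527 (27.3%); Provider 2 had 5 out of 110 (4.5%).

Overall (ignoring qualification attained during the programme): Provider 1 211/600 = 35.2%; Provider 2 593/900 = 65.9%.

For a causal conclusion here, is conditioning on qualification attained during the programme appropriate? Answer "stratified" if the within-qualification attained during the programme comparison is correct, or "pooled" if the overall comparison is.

Qualification attained during the programme is recorded after the programme and is itself shifted by it — it sits on the causal path from programme to outcome. Conditioning on a mediator would strip out part of the effect we want; the pooled comparison gives the total causal effect.
Pooled: Provider 1 35.2% vs Provider 2 65.9%; Provider 2 is higher overall.

pooled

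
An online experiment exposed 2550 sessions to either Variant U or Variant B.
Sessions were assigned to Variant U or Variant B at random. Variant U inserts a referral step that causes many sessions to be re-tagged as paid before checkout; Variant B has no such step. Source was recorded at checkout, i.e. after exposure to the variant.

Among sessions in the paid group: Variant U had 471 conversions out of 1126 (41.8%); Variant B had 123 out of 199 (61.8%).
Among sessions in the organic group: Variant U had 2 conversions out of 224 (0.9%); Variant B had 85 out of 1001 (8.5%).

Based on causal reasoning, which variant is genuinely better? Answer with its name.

Traffic source here is a post-treatment variable shaped by the variant; conditioning on it would introduce bias rather than remove it. The overall comparison is the causal one.
Pooled: Variant U 35.0% vs Variant B 17.3%; Variant U is higher overall.

Variant U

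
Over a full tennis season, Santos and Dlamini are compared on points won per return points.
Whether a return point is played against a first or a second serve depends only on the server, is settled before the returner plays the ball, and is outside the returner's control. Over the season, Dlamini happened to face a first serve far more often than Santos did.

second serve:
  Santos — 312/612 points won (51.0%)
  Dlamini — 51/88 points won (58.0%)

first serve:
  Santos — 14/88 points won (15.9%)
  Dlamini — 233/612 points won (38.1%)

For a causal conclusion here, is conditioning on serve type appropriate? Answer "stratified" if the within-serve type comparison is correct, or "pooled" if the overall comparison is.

Serve type satisfies the back-door criterion: it is not a descendant of the player, and it blocks the spurious path from player to outcome. Adjusting for it (i.e., using the within-serve type rates) gives the causal effect.
Within each level — second serve: 51.0% vs 58.0%; first serve: 15.9% vs 38.1% — Dlamini is higher every time.

stratified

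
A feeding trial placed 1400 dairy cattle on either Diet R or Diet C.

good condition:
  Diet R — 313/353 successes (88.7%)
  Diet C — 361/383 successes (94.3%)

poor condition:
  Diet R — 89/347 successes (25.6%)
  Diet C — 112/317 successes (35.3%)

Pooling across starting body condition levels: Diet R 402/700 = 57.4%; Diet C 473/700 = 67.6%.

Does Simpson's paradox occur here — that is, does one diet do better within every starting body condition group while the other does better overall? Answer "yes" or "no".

Within each starting body condition level (good condition 88.7% vs 94.3%; poor condition 25.6% vs 35.3%), Diet C has the higher rate every time. Pooled: 57.4% vs 67.6% — Diet C has the higher rate overall. They agree.

no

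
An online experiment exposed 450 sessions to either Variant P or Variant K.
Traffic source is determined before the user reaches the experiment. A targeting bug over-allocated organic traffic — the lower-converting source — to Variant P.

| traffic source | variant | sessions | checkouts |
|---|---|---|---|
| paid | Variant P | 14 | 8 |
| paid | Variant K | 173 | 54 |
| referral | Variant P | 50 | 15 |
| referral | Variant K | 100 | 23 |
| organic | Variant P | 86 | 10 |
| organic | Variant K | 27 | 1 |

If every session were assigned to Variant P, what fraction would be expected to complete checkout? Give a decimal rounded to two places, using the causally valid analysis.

0.37

The stratified and pooled comparisons disagree (Variant P wins within each traffic source; Variant K wins overall), so the answer turns on the causal role of traffic source.
The imbalance in traffic source arose from how sessions were allocated, not from anything the variant did; and traffic source independently affects the outcome. The pooled gap is confounded — condition on traffic source.
Standardising Variant P to the population traffic source mix: 0.416·8/14 + 0.333·15/50 + 0.251·10/86 = 0.367.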